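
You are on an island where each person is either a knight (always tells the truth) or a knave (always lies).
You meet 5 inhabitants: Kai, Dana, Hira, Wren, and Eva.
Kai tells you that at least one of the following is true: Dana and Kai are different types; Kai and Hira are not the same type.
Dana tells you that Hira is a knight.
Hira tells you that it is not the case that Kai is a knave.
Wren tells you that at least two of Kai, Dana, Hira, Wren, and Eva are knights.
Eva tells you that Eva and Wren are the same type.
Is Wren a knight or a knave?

Wren is a knight.

Consistent assignments: {Kai=knave, Dana=knave, Hira=knave, Wren=knight, Eva=knight}
In every consistent assignment, Wren is a knight.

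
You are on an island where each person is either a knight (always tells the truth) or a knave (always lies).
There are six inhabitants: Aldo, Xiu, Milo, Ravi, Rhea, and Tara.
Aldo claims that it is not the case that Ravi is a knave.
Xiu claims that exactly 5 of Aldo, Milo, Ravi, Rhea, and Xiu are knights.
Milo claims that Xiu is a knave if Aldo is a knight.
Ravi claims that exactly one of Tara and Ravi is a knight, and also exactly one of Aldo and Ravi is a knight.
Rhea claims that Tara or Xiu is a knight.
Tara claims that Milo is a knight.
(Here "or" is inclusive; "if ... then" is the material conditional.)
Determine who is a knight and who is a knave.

Aldo (knave): "it is not the case that Ravi is a knave" — false. ✓
Xiu is a knave, so "exactly 5 of Aldo, Milo, Ravi, Rhea, and Xiu are knights" must be false — and it is.
Milo is a knight; "Xiu is a knave if Aldo is a knight" is True, as required.
Ravi is a knave, and the claim "exactly one of Tara and Ravi is a knight, and also exactly one of Aldo and Ravi is a knight" is indeed false.
Rhea is a knight; "Tara or Xiu is a knight" is True, as required.
Since Tara is a knight, "Milo is a knight" needs to be True, which holds.

Knights: Milo, Rhea, and Tara. Knaves: Aldo, Xiu, and Ravi.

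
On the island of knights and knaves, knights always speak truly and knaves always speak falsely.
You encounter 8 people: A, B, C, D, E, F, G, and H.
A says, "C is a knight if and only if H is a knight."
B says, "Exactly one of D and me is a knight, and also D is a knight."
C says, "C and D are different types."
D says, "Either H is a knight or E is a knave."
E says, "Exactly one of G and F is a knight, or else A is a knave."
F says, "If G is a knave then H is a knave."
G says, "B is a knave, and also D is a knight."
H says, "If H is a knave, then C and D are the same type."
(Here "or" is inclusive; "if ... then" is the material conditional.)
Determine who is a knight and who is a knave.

Knights: C, E, and F. Knaves: A, B, D, G, and H.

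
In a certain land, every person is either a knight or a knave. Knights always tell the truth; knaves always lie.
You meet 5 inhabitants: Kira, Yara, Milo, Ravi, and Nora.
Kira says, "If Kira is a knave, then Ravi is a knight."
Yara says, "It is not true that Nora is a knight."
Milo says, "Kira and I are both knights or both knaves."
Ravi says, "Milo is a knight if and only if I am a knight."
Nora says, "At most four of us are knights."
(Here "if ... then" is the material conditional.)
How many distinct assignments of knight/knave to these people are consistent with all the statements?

2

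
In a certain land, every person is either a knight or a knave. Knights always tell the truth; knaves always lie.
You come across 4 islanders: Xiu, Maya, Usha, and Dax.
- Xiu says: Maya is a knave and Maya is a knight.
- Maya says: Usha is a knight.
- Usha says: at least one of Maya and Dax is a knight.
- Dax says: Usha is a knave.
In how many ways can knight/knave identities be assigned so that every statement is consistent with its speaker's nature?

Consistent assignments:
  Xiu=knave, Maya=knight, Usha=knight, Dax=knave

1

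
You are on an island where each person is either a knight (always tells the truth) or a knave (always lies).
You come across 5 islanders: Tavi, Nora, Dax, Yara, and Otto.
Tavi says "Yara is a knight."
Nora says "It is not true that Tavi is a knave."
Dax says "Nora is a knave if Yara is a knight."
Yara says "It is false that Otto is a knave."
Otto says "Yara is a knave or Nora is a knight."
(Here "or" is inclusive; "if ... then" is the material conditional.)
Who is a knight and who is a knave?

Tavi is a knight, and the claim "Yara is a knight" is indeed True.
Nora is a knight, and the claim "it is not true that Tavi is a knave" is indeed True.
Dax (knave): "Nora is a knave if Yara is a knight" — False. ✓
Yara is a knight, so "it is false that Otto is a knave" must be True — and it is.
Otto is a knight; "Yara is a knave or Nora is a knight" is True, as required.

Tavi is a knight, Nora is a knight, Dax is a knave, Yara is a knight, and Otto is a knight.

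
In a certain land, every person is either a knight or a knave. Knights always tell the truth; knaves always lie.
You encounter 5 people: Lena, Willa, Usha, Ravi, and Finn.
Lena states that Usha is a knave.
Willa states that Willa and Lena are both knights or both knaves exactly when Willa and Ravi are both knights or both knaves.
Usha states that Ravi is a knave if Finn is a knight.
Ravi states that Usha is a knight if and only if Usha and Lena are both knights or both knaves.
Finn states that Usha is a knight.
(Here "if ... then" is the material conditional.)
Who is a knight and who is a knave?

Knights: Willa, Usha, and Finn. Knaves: Lena and Ravi.

Suppose Lena is a knight. Then Lena's statement "Usha is a knave" would have to be true. Checking the 16 ways to assign the others, none is consistent with every speaker.
(For instance, with Willa=knight, Usha=knight, Ravi=knave, Finn=knight, Lena's claim "Usha is a knave" comes out false where it would need to be true.)
So Lena must be a knave, making "Usha is a knave" false. Taking Lena=knave, Willa=knight, Usha=knight, Ravi=knave, Finn=knight, each remaining statement checks out:
  Willa (knight): "Willa and Lena are both knights or both knaves exactly when Willa and Ravi are both knights or both knaves" — true. ✓
  Usha (knight): "Ravi is a knave if Finn is a knight" — true. ✓
  Ravi (knave): "Usha is a knight if and only if Usha and Lena are both knights or both knaves" — false. ✓
  Finn (knight): "Usha is a knight" — true. ✓
This is the unique consistent assignment.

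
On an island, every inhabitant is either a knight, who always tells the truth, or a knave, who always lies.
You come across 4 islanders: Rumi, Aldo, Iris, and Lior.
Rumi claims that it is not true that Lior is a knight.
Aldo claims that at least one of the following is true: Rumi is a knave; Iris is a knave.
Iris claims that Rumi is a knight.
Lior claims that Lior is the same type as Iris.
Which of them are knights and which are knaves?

As a knight, Rumi's statement "it is not true that Lior is a knight" should be true; it is.
Since Aldo is a knave, "at least one of the following is true: Rumi is a knave; Iris is a knave" needs to be false, which holds.
Iris is a knight; "Rumi is a knight" is true, as required.
Since Lior is a knave, "Lior is the same type as Iris" needs to be false, which holds.

Knights: Rumi and Iris. Knaves: Aldo and Lior.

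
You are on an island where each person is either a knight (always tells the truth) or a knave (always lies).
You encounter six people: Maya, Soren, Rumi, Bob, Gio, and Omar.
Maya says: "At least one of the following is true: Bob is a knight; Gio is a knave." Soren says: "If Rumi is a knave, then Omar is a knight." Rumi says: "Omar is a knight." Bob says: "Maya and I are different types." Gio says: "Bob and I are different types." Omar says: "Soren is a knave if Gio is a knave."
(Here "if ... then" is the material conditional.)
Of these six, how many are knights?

4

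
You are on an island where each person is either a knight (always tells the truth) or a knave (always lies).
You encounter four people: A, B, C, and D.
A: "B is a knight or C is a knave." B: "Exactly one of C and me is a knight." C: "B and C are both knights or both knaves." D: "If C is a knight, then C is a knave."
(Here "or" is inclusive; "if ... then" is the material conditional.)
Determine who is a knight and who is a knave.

Knights: A, B, and D. Knaves: C.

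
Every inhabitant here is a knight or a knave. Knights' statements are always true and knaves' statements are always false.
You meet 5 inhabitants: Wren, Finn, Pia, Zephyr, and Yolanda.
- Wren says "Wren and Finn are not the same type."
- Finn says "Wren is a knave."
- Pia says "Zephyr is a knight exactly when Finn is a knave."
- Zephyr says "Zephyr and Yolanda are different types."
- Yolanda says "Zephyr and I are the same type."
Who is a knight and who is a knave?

Since Wren is a knight, "Wren and Finn are not the same type" needs to be True, which holds.
As a knave, Finn's statement "Wren is a knave" should be false; it is.
As a knight, Pia's statement "Zephyr is a knight exactly when Finn is a knave" should be True; it is.
Zephyr is a knight, so "Zephyr and Yolanda are different types" must be True — and it is.
As a knave, Yolanda's statement "Zephyr and I are the same type" should be false; it is.

Wren is a knight, Finn is a knave, Pia is a knight, Zephyr is a knight, and Yolanda is a knave.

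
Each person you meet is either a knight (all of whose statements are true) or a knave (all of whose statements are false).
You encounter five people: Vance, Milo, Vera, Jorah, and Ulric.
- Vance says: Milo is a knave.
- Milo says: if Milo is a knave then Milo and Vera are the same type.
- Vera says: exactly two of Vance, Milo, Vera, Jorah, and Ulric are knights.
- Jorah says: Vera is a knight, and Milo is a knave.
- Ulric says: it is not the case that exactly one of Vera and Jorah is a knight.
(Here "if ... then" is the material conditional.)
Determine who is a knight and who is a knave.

As a knave, Vance's statement "Milo is a knave" should be False; it is.
Milo is a knight, and the claim "if Milo is a knave then Milo and Vera are the same type" is indeed true.
Vera (knight): "exactly two of Vance, Milo, Vera, Jorah, and Ulric are knights" — true. ✓
Jorah is a knave; "Vera is a knight, and Milo is a knave" is False, as required.
Since Ulric is a knave, "it is not the case that exactly one of Vera and Jorah is a knight" needs to be False, which holds.

Vance is a knave, Milo is a knight, Vera is a knight, Jorah is a knave, and Ulric is a knave.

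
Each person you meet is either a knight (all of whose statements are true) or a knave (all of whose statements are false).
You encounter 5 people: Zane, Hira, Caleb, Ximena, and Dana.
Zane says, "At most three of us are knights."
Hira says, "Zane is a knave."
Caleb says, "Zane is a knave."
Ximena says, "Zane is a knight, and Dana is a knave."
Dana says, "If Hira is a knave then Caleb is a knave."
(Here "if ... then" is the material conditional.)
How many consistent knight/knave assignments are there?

1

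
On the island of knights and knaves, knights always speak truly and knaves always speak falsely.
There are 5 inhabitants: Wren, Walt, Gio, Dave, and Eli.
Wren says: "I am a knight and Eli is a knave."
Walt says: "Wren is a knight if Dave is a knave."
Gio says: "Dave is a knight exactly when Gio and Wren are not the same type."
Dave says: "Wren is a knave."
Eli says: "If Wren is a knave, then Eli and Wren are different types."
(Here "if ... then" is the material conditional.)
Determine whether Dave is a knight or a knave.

Dave is a knight.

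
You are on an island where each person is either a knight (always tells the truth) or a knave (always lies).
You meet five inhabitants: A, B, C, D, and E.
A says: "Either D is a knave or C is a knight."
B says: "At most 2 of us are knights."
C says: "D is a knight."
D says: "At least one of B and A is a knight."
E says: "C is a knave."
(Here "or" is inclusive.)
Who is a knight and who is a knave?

A is a knight, and the claim "either D is a knave or C is a knight" is indeed true.
B is a knave, so "at most 2 of us are knights" must be False — and it is.
As a knight, C's statement "D is a knight" should be true; it is.
D is a knight; "at least one of B and A is a knight" is true, as required.
E (knave): "C is a knave" — False. ✓

Knights: A, C, and D. Knaves: B and E.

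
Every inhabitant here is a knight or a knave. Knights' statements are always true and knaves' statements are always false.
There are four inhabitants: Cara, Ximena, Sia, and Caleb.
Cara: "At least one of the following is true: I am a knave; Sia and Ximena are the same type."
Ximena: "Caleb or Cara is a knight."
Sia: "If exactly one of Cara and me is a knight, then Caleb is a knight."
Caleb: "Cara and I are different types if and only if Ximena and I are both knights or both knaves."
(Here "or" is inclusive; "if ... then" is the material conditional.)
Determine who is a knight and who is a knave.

Cara is a knight; "at least one of the following is true: I am a knave; Sia and Ximena are the same type" is True, as required.
Ximena is a knight; "Caleb or Cara is a knight" is True, as required.
Since Sia is a knight, "if exactly one of Cara and me is a knight, then Caleb is a knight" needs to be True, which holds.
Since Caleb is a knave, "Cara and I are different types if and only if Ximena and I are both knights or both knaves" needs to be false, which holds.

Knights: Cara, Ximena, and Sia. Knaves: Caleb.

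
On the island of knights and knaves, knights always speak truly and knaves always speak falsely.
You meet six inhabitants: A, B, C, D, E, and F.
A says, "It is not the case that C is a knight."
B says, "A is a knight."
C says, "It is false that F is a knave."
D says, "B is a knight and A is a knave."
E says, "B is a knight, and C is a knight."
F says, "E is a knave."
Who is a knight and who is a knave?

A is a knave, B is a knave, C is a knight, D is a knave, E is a knave, and F is a knight.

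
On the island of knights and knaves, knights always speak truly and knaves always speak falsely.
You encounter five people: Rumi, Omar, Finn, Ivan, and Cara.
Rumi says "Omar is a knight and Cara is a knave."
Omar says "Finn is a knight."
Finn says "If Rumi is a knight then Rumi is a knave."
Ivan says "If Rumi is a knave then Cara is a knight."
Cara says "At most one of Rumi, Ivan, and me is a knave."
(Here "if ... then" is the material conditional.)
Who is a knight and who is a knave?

Rumi is a knave, Omar is a knight, Finn is a knight, Ivan is a knight, and Cara is a knight.

Suppose Rumi is a knight. Then Rumi's statement "Omar is a knight and Cara is a knave" would have to be true. Checking the 16 ways to assign the others, none is consistent with every speaker.
(For instance, with Omar=knight, Finn=knight, Ivan=knight, Cara=knight, Rumi's claim "Omar is a knight and Cara is a knave" comes out false where it would need to be true.)
So Rumi must be a knave, making "Omar is a knight and Cara is a knave" false. Taking Rumi=knave, Omar=knight, Finn=knight, Ivan=knight, Cara=knight, each remaining statement checks out:
  Omar (knight): "Finn is a knight" — true. ✓
  Finn (knight): "if Rumi is a knight then Rumi is a knave" — true. ✓
  Ivan (knight): "if Rumi is a knave then Cara is a knight" — true. ✓
  Cara (knight): "at most one of Rumi, Ivan, and me is a knave" — true. ✓
This is the unique consistent assignment.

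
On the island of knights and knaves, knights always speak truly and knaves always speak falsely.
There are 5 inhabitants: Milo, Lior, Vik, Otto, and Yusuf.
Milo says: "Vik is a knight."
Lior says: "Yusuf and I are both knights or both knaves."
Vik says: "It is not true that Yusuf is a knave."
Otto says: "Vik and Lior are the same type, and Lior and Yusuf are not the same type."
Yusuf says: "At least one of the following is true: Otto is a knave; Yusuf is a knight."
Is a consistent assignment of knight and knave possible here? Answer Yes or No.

Yes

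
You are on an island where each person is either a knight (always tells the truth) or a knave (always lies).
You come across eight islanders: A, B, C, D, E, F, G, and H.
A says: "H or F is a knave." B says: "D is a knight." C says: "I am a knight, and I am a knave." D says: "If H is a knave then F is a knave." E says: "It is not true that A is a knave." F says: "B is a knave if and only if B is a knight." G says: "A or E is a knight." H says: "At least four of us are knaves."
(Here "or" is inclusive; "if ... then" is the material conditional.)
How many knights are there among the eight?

5

The unique consistent assignment is A=knight, B=knight, C=knave, D=knight, E=knight, F=knave, G=knight, H=knave.
That has 5 knights.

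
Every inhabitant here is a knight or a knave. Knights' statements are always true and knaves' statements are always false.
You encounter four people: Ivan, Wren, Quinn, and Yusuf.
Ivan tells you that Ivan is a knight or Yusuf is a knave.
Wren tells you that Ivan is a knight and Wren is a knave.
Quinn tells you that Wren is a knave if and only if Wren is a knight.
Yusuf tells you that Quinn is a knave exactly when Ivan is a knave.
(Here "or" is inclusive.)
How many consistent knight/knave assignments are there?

1

Consistent assignments:
  Ivan=knave, Wren=knave, Quinn=knave, Yusuf=knight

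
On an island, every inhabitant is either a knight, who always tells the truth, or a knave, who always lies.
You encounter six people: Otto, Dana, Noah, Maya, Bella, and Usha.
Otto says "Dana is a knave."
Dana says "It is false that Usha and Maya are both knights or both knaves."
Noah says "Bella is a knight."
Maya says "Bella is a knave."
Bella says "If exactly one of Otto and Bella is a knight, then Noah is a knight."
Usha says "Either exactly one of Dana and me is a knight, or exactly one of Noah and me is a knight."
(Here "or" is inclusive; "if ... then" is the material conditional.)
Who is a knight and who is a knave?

Otto is a knight; "Dana is a knave" is true, as required.
Since Dana is a knave, "it is false that Usha and Maya are both knights or both knaves" needs to be false, which holds.
Noah (knave): "Bella is a knight" — false. ✓
Maya is a knight; "Bella is a knave" is true, as required.
Bella (knave): "if exactly one of Otto and Bella is a knight, then Noah is a knight" — false. ✓
Usha is a knight, and the claim "either exactly one of Dana and me is a knight, or exactly one of Noah and me is a knight" is indeed true.

Otto is a knight, Dana is a knave, Noah is a knave, Maya is a knight, Bella is a knave, and Usha is a knight.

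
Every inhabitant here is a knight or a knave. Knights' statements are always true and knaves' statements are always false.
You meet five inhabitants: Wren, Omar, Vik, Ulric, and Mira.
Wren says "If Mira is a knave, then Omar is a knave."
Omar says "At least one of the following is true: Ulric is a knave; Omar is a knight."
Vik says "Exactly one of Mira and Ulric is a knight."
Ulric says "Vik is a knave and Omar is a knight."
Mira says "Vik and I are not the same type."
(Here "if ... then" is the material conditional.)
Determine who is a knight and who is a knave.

Wren is a knight, Omar is a knight, Vik is a knave, Ulric is a knight, and Mira is a knight.

Suppose Wren is a knave. Then Wren's statement "if Mira is a knave, then Omar is a knave" would have to be false. Checking the 16 ways to assign the others, none is consistent with every speaker.
(For instance, with Omar=knight, Vik=knave, Ulric=knight, Mira=knight, Wren's claim "if Mira is a knave, then Omar is a knave" comes out true where it would need to be false.)
So Wren must be a knight, making "if Mira is a knave, then Omar is a knave" true. Taking Wren=knight, Omar=knight, Vik=knave, Ulric=knight, Mira=knight, each remaining statement checks out:
  Omar (knight): "at least one of the following is true: Ulric is a knave; Omar is a knight" — true. ✓
  Vik (knave): "exactly one of Mira and Ulric is a knight" — false. ✓
  Ulric (knight): "Vik is a knave and Omar is a knight" — true. ✓
  Mira (knight): "Vik and I are not the same type" — true. ✓
This is the unique consistent assignment.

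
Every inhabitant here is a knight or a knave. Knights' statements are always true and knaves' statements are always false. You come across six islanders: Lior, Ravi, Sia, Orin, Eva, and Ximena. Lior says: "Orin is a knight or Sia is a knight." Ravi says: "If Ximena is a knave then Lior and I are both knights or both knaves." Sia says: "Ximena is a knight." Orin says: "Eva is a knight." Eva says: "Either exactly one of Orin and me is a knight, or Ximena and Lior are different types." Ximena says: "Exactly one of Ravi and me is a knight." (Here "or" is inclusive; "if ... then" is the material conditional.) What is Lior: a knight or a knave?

Lior is a knight.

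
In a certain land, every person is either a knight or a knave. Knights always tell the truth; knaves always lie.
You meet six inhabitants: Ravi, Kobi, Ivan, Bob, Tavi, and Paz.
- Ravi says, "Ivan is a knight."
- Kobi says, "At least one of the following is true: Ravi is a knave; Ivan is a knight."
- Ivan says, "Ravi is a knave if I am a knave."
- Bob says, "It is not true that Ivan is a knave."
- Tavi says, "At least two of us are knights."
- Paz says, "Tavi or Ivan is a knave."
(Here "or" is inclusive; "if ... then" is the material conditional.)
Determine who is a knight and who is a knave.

Ravi is a knight, Kobi is a knight, Ivan is a knight, Bob is a knight, Tavi is a knight, and Paz is a knave.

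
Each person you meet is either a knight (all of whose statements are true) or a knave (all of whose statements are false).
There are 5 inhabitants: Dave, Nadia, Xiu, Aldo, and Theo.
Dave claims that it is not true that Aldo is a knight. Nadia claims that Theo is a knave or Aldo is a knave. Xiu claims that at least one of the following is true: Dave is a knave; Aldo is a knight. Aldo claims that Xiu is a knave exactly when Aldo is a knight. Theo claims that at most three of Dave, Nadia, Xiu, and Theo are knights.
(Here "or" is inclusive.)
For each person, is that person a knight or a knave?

As a knight, Dave's statement "it is not true that Aldo is a knight" should be true; it is.
Nadia is a knight, and the claim "Theo is a knave or Aldo is a knave" is indeed true.
Xiu is a knave, so "at least one of the following is true: Dave is a knave; Aldo is a knight" must be False — and it is.
Since Aldo is a knave, "Xiu is a knave exactly when Aldo is a knight" needs to be False, which holds.
Theo is a knight; "at most three of Dave, Nadia, Xiu, and Theo are knights" is true, as required.

Dave is a knight, Nadia is a knight, Xiu is a knave, Aldo is a knave, and Theo is a knight.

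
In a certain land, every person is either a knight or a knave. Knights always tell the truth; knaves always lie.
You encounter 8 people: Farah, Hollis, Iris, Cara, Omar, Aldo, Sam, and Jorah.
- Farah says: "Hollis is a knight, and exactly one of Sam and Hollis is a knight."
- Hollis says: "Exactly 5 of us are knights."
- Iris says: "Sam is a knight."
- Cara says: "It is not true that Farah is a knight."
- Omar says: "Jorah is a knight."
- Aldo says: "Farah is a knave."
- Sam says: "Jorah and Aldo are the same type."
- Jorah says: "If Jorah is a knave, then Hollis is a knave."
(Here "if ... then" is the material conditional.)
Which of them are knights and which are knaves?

Farah is a knave, and the claim "Hollis is a knight, and exactly one of Sam and Hollis is a knight" is indeed false.
Hollis is a knave, and the claim "exactly 5 of us are knights" is indeed false.
Iris is a knight, and the claim "Sam is a knight" is indeed true.
As a knight, Cara's statement "it is not true that Farah is a knight" should be true; it is.
Omar is a knight, and the claim "Jorah is a knight" is indeed true.
As a knight, Aldo's statement "Farah is a knave" should be true; it is.
As a knight, Sam's statement "Jorah and Aldo are the same type" should be true; it is.
As a knight, Jorah's statement "if Jorah is a knave, then Hollis is a knave" should be true; it is.

Knights: Iris, Cara, Omar, Aldo, Sam, and Jorah. Knaves: Farah and Hollis.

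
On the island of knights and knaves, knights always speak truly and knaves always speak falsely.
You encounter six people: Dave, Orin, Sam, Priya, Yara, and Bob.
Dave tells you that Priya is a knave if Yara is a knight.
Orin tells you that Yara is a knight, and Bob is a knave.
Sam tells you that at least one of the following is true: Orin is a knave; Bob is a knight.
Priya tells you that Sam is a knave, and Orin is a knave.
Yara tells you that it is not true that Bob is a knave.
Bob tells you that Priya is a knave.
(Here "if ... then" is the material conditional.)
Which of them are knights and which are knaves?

Dave is a knight, Orin is a knave, Sam is a knight, Priya is a knave, Yara is a knight, and Bob is a knight.

Dave is a knight, and the claim "Priya is a knave if Yara is a knight" is indeed True.
Orin is a knave, and the claim "Yara is a knight, and Bob is a knave" is indeed false.
As a knight, Sam's statement "at least one of the following is true: Orin is a knave; Bob is a knight" should be True; it is.
Priya (knave): "Sam is a knave, and Orin is a knave" — false. ✓
Yara is a knight; "it is not true that Bob is a knave" is True, as required.
Bob is a knight, and the claim "Priya is a knave" is indeed True.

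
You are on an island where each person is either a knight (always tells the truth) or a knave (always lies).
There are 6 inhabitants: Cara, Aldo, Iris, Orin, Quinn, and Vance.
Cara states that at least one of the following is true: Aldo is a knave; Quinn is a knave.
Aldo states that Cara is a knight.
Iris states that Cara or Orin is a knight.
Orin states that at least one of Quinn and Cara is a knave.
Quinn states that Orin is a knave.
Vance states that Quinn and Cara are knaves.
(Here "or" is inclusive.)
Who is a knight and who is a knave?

Cara is a knight, so "at least one of the following is true: Aldo is a knave; Quinn is a knave" must be True — and it is.
Aldo is a knight, and the claim "Cara is a knight" is indeed True.
Iris is a knight; "Cara or Orin is a knight" is True, as required.
Since Orin is a knight, "at least one of Quinn and Cara is a knave" needs to be True, which holds.
As a knave, Quinn's statement "Orin is a knave" should be false; it is.
Since Vance is a knave, "Quinn and Cara are knaves" needs to be false, which holds.

Knights: Cara, Aldo, Iris, and Orin. Knaves: Quinn and Vance.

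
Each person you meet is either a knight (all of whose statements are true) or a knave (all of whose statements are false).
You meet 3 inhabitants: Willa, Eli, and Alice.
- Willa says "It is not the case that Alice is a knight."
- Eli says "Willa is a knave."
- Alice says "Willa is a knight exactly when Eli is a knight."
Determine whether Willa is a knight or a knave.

Willa is a knight.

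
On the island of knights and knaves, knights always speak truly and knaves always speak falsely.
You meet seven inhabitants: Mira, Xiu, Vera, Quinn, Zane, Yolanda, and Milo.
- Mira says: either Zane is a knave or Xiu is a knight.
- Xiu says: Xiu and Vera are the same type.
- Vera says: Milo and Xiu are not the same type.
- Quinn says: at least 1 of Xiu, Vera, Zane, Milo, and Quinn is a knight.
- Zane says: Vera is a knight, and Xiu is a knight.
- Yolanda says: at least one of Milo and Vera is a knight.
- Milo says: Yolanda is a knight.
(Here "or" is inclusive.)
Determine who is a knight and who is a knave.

Mira is a knight, Xiu is a knave, Vera is a knight, Quinn is a knight, Zane is a knave, Yolanda is a knight, and Milo is a knight.

Since Mira is a knight, "either Zane is a knave or Xiu is a knight" needs to be true, which holds.
Xiu is a knave; "Xiu and Vera are the same type" is False, as required.
Since Vera is a knight, "Milo and Xiu are not the same type" needs to be true, which holds.
Quinn is a knight, and the claim "at least 1 of Xiu, Vera, Zane, Milo, and Quinn is a knight" is indeed true.
Zane is a knave, so "Vera is a knight, and Xiu is a knight" must be False — and it is.
Yolanda is a knight, so "at least one of Milo and Vera is a knight" must be true — and it is.
Milo (knight): "Yolanda is a knight" — true. ✓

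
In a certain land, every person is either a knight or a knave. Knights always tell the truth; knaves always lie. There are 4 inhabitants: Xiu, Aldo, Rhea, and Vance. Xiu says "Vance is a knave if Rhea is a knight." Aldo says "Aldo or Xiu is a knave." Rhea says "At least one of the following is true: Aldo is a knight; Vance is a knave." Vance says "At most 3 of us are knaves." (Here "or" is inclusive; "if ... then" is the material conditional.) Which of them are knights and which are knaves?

Xiu is a knave, Aldo is a knight, Rhea is a knight, and Vance is a knight.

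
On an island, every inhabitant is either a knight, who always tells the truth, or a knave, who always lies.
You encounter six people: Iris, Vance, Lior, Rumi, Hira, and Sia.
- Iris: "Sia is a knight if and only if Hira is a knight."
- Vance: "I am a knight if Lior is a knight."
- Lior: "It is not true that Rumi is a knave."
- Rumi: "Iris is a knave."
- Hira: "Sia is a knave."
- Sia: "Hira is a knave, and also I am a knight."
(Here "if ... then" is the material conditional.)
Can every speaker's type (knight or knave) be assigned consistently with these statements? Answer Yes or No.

Yes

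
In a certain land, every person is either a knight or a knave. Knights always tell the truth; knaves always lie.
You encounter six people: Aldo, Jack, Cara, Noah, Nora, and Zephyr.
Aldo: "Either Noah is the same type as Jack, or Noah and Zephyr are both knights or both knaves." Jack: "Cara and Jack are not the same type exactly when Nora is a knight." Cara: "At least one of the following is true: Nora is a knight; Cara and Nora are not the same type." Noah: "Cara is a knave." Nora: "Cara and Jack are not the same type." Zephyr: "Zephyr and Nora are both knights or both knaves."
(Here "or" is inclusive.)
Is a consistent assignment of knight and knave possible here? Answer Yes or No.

No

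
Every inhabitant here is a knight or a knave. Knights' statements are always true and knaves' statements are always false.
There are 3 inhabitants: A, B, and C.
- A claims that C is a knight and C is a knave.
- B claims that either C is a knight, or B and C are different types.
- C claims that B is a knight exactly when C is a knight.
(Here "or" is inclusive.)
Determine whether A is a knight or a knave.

Consistent assignments: {A=knave, B=knight, C=knight}; {A=knave, B=knight, C=knave}
In every consistent assignment, A is a knave.

A is a knave.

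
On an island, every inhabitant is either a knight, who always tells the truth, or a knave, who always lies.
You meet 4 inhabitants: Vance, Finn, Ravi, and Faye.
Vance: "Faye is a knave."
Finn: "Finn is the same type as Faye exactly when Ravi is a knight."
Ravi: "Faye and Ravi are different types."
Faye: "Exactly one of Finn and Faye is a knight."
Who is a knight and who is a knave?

Vance is a knight, Finn is a knave, Ravi is a knave, and Faye is a knave.

Suppose Vance is a knave. Then Vance's statement "Faye is a knave" would have to be false. Checking the 8 ways to assign the others, none is consistent with every speaker.
(For instance, with Finn=knave, Ravi=knave, Faye=knave, Vance's claim "Faye is a knave" comes out true where it would need to be false.)
So Vance must be a knight, making "Faye is a knave" true. Taking Vance=knight, Finn=knave, Ravi=knave, Faye=knave, each remaining statement checks out:
  Finn (knave): "Finn is the same type as Faye exactly when Ravi is a knight" — false. ✓
  Ravi (knave): "Faye and Ravi are different types" — false. ✓
  Faye (knave): "exactly one of Finn and Faye is a knight" — false. ✓
This is the unique consistent assignment.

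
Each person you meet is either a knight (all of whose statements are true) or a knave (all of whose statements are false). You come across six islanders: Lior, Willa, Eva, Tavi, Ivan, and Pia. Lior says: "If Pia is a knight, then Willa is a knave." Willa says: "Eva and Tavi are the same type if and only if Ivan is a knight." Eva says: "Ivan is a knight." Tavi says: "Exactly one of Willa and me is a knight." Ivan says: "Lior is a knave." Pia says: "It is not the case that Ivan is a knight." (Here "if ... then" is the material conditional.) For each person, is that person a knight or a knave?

Lior is a knight, Willa is a knave, Eva is a knave, Tavi is a knave, Ivan is a knave, and Pia is a knight.

Since Lior is a knight, "if Pia is a knight, then Willa is a knave" needs to be True, which holds.
Willa is a knave, and the claim "Eva and Tavi are the same type if and only if Ivan is a knight" is indeed False.
Eva is a knave, so "Ivan is a knight" must be False — and it is.
Tavi is a knave; "exactly one of Willa and me is a knight" is False, as required.
Since Ivan is a knave, "Lior is a knave" needs to be False, which holds.
Pia is a knight; "it is not the case that Ivan is a knight" is True, as required.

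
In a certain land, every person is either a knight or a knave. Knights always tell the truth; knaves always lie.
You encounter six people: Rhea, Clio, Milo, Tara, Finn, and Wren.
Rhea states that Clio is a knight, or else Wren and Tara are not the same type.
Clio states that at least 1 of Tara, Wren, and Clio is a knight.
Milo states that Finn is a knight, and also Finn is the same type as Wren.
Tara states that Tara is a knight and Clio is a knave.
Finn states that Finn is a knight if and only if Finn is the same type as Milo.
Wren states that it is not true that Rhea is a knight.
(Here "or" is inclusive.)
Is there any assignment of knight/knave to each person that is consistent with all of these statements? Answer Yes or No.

One consistent assignment: Rhea=knight, Clio=knight, Milo=knave, Tara=knave, Finn=knave, Wren=knave.

Yes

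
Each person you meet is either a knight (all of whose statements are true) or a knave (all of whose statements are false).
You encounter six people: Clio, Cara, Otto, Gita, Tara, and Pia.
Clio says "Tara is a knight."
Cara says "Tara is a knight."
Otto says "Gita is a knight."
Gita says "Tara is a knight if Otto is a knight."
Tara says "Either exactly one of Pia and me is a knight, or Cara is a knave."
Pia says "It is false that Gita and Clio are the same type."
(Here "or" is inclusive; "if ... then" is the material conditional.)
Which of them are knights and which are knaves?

Clio is a knight, Cara is a knight, Otto is a knight, Gita is a knight, Tara is a knight, and Pia is a knave.

Since Clio is a knight, "Tara is a knight" needs to be True, which holds.
Cara is a knight, and the claim "Tara is a knight" is indeed True.
Otto is a knight, and the claim "Gita is a knight" is indeed True.
Gita is a knight, so "Tara is a knight if Otto is a knight" must be True — and it is.
Tara is a knight; "either exactly one of Pia and me is a knight, or Cara is a knave" is True, as required.
Pia is a knave, and the claim "it is false that Gita and Clio are the same type" is indeed false.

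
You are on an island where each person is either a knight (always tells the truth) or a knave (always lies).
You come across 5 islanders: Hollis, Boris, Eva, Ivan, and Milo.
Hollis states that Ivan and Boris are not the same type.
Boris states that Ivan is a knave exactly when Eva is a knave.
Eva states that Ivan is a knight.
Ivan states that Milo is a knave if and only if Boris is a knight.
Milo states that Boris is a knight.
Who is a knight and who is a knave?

Hollis is a knight, Boris is a knight, Eva is a knave, Ivan is a knave, and Milo is a knight.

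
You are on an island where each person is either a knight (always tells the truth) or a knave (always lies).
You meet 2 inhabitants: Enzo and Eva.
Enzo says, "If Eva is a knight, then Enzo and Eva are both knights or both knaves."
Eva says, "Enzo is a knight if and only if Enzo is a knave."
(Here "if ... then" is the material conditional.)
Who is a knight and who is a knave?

Since Enzo is a knight, "if Eva is a knight, then Enzo and Eva are both knights or both knaves" needs to be True, which holds.
Since Eva is a knave, "Enzo is a knight if and only if Enzo is a knave" needs to be False, which holds.

Knights: Enzo. Knaves: Eva.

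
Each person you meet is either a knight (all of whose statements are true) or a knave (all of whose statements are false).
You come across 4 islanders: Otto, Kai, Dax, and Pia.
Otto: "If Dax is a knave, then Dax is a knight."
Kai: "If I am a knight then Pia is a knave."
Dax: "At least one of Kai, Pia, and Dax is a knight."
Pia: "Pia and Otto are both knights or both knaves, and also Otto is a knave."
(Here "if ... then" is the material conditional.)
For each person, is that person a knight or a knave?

Suppose Otto is a knave. Then Otto's statement "if Dax is a knave, then Dax is a knight" would have to be false. Checking the 8 ways to assign the others, none is consistent with every speaker.
(For instance, with Kai=knight, Dax=knight, Pia=knave, Otto's claim "if Dax is a knave, then Dax is a knight" comes out true where it would need to be false.)
So Otto must be a knight, making "if Dax is a knave, then Dax is a knight" true. Taking Otto=knight, Kai=knight, Dax=knight, Pia=knave, each remaining statement checks out:
  Kai (knight): "if I am a knight then Pia is a knave" — true. ✓
  Dax (knight): "at least one of Kai, Pia, and Dax is a knight" — true. ✓
  Pia (knave): "Pia and Otto are both knights or both knaves, and also Otto is a knave" — false. ✓
This is the unique consistent assignment.

Knights: Otto, Kai, and Dax. Knaves: Pia.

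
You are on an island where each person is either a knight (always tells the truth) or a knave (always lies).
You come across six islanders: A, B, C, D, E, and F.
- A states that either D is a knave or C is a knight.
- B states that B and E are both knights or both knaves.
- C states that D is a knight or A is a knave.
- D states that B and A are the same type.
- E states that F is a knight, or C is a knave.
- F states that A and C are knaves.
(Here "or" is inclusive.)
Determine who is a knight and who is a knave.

A is a knight, B is a knave, C is a knave, D is a knave, E is a knight, and F is a knave.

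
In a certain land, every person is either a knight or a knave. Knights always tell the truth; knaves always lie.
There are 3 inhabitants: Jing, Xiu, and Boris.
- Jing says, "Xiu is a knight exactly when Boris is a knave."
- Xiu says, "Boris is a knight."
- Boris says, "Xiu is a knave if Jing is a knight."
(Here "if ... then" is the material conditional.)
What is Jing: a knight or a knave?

Consistent assignments: {Jing=knave, Xiu=knight, Boris=knight}
In every consistent assignment, Jing is a knave.

Jing is a knave.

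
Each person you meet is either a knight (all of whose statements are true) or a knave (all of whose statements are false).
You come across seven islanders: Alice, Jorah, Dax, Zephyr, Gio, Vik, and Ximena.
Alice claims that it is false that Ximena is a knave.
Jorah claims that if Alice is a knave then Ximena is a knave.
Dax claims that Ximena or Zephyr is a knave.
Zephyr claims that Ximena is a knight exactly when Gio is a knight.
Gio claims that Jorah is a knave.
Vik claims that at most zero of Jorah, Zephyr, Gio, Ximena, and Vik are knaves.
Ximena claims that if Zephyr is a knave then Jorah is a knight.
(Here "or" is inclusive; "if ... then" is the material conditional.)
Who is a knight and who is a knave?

Alice is a knight; "it is false that Ximena is a knave" is true, as required.
Jorah is a knight, so "if Alice is a knave then Ximena is a knave" must be true — and it is.
Dax is a knight, and the claim "Ximena or Zephyr is a knave" is indeed true.
As a knave, Zephyr's statement "Ximena is a knight exactly when Gio is a knight" should be false; it is.
Gio (knave): "Jorah is a knave" — false. ✓
Since Vik is a knave, "at most zero of Jorah, Zephyr, Gio, Ximena, and Vik are knaves" needs to be false, which holds.
Ximena is a knight, and the claim "if Zephyr is a knave then Jorah is a knight" is indeed true.

Alice is a knight, Jorah is a knight, Dax is a knight, Zephyr is a knave, Gio is a knave, Vik is a knave, and Ximena is a knight.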